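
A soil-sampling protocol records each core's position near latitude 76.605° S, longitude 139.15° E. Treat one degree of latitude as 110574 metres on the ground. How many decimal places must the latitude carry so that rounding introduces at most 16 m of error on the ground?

One degree of latitude covers 110574 m.
With N decimal places the half-ulp bound is 0.5·10⁻ᴺ°, or 0.5·10⁻ᴺ × 110574 m on the ground.
Need 0.5 × 110574 × 10⁻ᴺ ≤ 16 → 10⁻ᴺ ≤ 2.894e-04, so N ≥ 3.54.
N = 3 would give 55.3 m (too coarse); N = 4 gives 5.53 m ≤ 16 m.

4 decimal places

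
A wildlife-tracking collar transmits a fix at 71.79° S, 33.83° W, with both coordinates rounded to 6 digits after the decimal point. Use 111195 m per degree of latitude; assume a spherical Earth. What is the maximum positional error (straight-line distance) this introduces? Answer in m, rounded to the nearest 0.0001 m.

0.0582 m

Rounding to 6 decimal places leaves each coordinate within ±5e-07° of the true value.
Latitude error → 5e-07 × 111195 = 0.0555975 m along the meridian.
East–west component at 71.79°: 5e-07° × 111195 × cos 71.79° ≈ 5e-07 × 34748.5 ≈ 0.0173743 m.
The two errors are perpendicular, so the maximum displacement is √(0.0555975² + 0.0173743²) ≈ 0.058249 m.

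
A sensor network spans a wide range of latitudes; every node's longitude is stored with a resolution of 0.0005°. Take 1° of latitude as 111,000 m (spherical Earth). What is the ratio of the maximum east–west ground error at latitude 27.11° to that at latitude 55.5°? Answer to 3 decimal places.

1.572

With a 0.0005° grid the true value lies within half a step, ±0.0005°/2 = ±0.00025°, of the stored one.
At 27.11°: 0.00025° × 111000 × cos 27.11° = 0.00025 × 111000 × 0.8901 ≈ 24.701 m.
Error at 55.5° = 0.00025° × 111000 × cos 55.5° ≈ 27.75 × 0.5664 = 15.718 m.
Ratio: 24.701 / 15.718 = cos 27.11° / cos 55.5° ≈ 1.5715.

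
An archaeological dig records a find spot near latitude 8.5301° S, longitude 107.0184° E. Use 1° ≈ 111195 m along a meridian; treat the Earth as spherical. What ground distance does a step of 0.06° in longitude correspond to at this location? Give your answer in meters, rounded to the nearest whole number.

At 8.5301° a degree of longitude is 111195 × cos 8.5301° ≈ 109965 m, so 0.06° corresponds to 6597.9 m.

6598 meters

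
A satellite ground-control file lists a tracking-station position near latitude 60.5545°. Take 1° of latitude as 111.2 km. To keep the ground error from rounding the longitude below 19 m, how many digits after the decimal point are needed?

At 60.5545° one degree of longitude covers 111200 × cos 60.5545° ≈ 111200 × 0.4916 ≈ 54665.4 m.
With N decimal places the half-ulp bound is 0.5·10⁻ᴺ°, or 0.5·10⁻ᴺ × 54665.4 m on the ground.
Setting 27332.7 × 10⁻ᴺ ≤ 19 gives 10ᴺ ≥ 1439, i.e. N ≥ 3.16.
N = 3 would give 27.3 m (too coarse); N = 4 gives 2.73 m ≤ 19 m.

4 decimal places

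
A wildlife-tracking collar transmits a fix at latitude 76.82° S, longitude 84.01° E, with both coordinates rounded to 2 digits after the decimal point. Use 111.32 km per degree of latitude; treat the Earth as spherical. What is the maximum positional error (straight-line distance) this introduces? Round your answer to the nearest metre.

Rounding to 2 decimal places leaves each coordinate within ±0.005° of the true value.
N–S: 0.005° × 111320 m/° = 556.6 m.
E–W at 76.82°: 0.005° × 111320 × cos 76.82° = 0.005 × 111320 × 0.2280 ≈ 126.911 m.
Combining orthogonally: (556.6² + 126.911²)^½ ≈ 570.885 m.

571 metres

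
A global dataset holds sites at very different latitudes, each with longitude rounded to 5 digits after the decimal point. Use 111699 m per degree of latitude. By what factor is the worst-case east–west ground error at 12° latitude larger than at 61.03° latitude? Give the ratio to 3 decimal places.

Rounding to 5 decimal places leaves the longitude within ±5e-06° of the true value.
Error at 12° = 5e-06° × 111699 × cos 12° ≈ 0.5585 × 0.9781 = 0.54629 m.
Error at 61.03° = 5e-06° × 111699 × cos 61.03° ≈ 0.5585 × 0.4844 = 0.27051 m.
Ratio: 0.54629 / 0.27051 = cos 12° / cos 61.03° ≈ 2.0195.

2.019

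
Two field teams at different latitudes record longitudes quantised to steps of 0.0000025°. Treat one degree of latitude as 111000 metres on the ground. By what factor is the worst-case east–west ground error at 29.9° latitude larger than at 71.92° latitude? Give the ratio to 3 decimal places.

With a 0.0000025° grid the true value lies within half a step, ±0.0000025°/2 = ±1.25e-06°, of the stored one.
At 29.9°: 1.25e-06° × 111000 × cos 29.9° = 1.25e-06 × 111000 × 0.8669 ≈ 0.12028 m.
Error at 71.92° = 1.25e-06° × 111000 × cos 71.92° ≈ 0.13875 × 0.3103 = 0.04306 m.
The ratio reduces to cos 29.9° / cos 71.92° = 0.8669/0.3103 ≈ 2.7933.

2.793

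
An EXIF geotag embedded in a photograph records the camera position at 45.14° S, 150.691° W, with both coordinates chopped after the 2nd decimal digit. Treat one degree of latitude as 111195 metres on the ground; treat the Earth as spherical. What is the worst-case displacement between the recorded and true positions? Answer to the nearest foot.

4464 feet

Truncating at 2 decimal places can drop up to a full unit in the last place, so each coordinate may be off by as much as 0.01°.
North–south component: 0.01° × 111195 = 1111.95 m.
East–west component at 45.14°: 0.01° × 111195 × cos 45.14° ≈ 0.01 × 78434.4 ≈ 784.344 m.
Worst case both components are at the extreme and orthogonal: √(1111.95² + 784.344²) ≈ 1360.75 m.
In feet: 1360.75 m ÷ 0.3048 ≈ 4464.4 ft.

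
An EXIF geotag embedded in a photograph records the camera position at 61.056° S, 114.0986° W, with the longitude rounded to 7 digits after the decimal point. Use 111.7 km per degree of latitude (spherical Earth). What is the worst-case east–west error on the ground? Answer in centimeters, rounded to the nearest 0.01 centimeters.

0.27 centimeters

Rounding to 7 decimal places leaves the longitude within ±5e-08° of the true value.
At latitude 61.056° a degree of longitude spans 111700 m × cos 61.056° = 111700 × 0.4840 ≈ 54057.7 m.
Maximum E–W displacement: 5e-08 × 54057.7 = 0.00270289 m.
That is 0.00270289 m = 0.27029 cm.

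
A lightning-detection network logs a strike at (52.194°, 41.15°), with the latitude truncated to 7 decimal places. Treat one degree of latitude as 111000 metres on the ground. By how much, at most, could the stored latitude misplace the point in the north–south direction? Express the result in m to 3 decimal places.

0.011 m

Truncating at 7 decimal places can drop up to a full unit in the last place, so the latitude may be off by as much as 1e-07°.
So the N–S error is at most 1e-07 × 111000 = 0.0111 m.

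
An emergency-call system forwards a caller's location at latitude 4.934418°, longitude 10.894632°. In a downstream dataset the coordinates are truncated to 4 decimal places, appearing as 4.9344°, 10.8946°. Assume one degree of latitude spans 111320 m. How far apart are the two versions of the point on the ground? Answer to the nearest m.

Δlat = 4.934418 − 4.9344 = +0.000018°; Δlon = 10.894632 − 10.8946 = +0.000032°.
N–S: 0.000018° × 111320 m/° = 2.00376 m.
East–west at this latitude: 0.000032° × 111320 × cos 4.9344° ≈ 0.000032 × 110907 = 3.54904 m.
Hypotenuse of the two orthogonal shifts: √(2.00376² + 3.54904²) = 4.07563 m.

4 m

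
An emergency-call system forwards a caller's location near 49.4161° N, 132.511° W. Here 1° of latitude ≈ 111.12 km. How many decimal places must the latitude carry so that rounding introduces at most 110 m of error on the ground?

3

One degree of latitude covers 111120 m.
Rounding to N decimal places gives at most 0.5 × 10⁻ᴺ degrees of error, i.e. 0.5 × 10⁻ᴺ × 111120 m.
Need 0.5 × 111120 × 10⁻ᴺ ≤ 110 → 10⁻ᴺ ≤ 1.980e-03, so N ≥ 2.70.
So 3 decimal places suffice (55.6 m); 2 would allow up to 556 m.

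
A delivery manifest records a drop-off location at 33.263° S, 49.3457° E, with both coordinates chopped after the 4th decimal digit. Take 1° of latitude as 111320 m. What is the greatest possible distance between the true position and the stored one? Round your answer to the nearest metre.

15 metres

Truncating at 4 decimal places can drop up to a full unit in the last place, so each coordinate may be off by as much as 0.0001°.
Latitude error → 0.0001 × 111320 = 11.132 m along the meridian.
East–west component at 33.263°: 0.0001° × 111320 × cos 33.263° ≈ 0.0001 × 93081.5 ≈ 9.30815 m.
Combining orthogonally: (11.132² + 9.30815²)^½ ≈ 14.5108 m.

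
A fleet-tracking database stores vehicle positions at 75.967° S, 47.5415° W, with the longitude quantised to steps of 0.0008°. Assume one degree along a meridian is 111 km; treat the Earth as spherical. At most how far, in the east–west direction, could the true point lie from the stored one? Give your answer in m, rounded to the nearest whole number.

11 m

With a 0.0008° grid the true value lies within half a step, ±0.0008°/2 = ±0.0004°, of the stored one.
At latitude 75.967° a degree of longitude spans 111000 m × cos 75.967° = 111000 × 0.2425 ≈ 26915.4 m.
So at most 0.0004° × 26915.4 ≈ 10.7661 m east–west.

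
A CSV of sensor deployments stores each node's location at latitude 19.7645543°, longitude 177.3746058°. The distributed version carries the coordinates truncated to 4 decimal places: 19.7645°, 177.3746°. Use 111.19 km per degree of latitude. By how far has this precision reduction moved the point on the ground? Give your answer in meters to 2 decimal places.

6.07 meters

The latitude changed by +0.0000543° and the longitude by +0.0000058°.
North–south shift: 0.0000543 × 111190 = 6.03762 m.
E–W at 19.7645°: 0.0000058° × 111190 × cos 19.7645° = 0.0000058 × 111190 × 0.9411 ≈ 0.606911 m.
Combined displacement = (6.03762² + 0.606911²)^½ ≈ 6.06804 m.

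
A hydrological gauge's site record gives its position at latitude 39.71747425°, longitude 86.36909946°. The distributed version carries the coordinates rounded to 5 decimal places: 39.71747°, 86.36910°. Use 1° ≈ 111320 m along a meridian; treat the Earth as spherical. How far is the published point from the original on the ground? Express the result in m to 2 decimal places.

Δlat = 39.71747425 − 39.71747 = +0.00000425°; Δlon = 86.36909946 − 86.36910 = -0.00000054°.
N–S: 0.00000425° × 111320 m/° = 0.47311 m.
East–west at this latitude: -0.00000054° × 111320 × cos 39.7175° ≈ -0.00000054 × 85627.9 = -0.0462391 m.
Hypotenuse of the two orthogonal shifts: √(0.47311² + 0.0462391²) = 0.475364 m.

0.48 m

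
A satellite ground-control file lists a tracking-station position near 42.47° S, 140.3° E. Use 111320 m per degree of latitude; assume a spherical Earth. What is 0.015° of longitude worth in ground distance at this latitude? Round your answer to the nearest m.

1232 m

0.015° of longitude at 42.47° is 0.015 × 111320 × cos 42.47° ≈ 0.015 × 82113.1 = 1231.7 m.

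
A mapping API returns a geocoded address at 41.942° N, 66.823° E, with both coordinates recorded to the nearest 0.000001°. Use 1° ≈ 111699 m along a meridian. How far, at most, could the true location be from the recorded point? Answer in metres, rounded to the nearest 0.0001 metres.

Rounding to 6 decimal places leaves each coordinate within ±5e-07° of the true value.
Latitude error → 5e-07 × 111699 = 0.0558495 m along the meridian.
Longitude error → 5e-07 × 111699 × cos 41.942° = 5e-07 × 111699 × 0.7438 ≈ 0.0415421 m.
Combining orthogonally: (0.0558495² + 0.0415421²)^½ ≈ 0.0696054 m.

0.0696 metres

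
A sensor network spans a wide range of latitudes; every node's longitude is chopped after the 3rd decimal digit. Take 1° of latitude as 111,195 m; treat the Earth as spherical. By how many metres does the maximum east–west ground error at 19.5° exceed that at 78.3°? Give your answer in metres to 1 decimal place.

82.3 metres

Truncating at 3 decimal places can drop up to a full unit in the last place, so the longitude may be off by as much as 0.001°.
At 19.5°: 0.001° × 111195 × cos 19.5° = 0.001 × 111195 × 0.9426 ≈ 104.82 m.
Error at 78.3° = 0.001° × 111195 × cos 78.3° ≈ 111.2 × 0.2028 = 22.549 m.
Difference: 104.82 − 22.549 = 82.268 m.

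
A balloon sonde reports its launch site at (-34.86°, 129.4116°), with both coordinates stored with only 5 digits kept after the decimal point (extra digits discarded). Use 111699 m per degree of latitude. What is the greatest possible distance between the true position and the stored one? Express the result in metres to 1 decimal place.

Truncating at 5 decimal places can drop up to a full unit in the last place, so each coordinate may be off by as much as 1e-05°.
North–south component: 1e-05° × 111699 = 1.11699 m.
E–W at 34.86°: 1e-05° × 111699 × cos 34.86° = 1e-05 × 111699 × 0.8206 ≈ 0.916547 m.
The two errors are perpendicular, so the maximum displacement is √(1.11699² + 0.916547²) ≈ 1.4449 m.

1.4 metres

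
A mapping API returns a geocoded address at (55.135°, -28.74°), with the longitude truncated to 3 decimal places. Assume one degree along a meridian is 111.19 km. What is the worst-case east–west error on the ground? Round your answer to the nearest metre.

Truncating at 3 decimal places can drop up to a full unit in the last place, so the longitude may be off by as much as 0.001°.
One degree of longitude at 55.135° is 111190 × cos 55.135° ≈ 111190 × 0.5716 = 63561.2 m.
Maximum E–W displacement: 0.001 × 63561.2 = 63.5612 m.

64 metres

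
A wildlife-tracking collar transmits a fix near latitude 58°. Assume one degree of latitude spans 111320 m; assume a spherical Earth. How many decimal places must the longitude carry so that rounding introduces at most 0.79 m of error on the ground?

At 58° one degree of longitude covers 111320 × cos 58° ≈ 111320 × 0.5299 ≈ 58990.6 m.
Rounding to N decimal places gives at most 0.5 × 10⁻ᴺ degrees of error, i.e. 0.5 × 10⁻ᴺ × 58990.6 m.
Setting 29495.3 × 10⁻ᴺ ≤ 0.79 gives 10ᴺ ≥ 3.734e+04, i.e. N ≥ 4.57.
At 4 places the error can reach 2.95 m, but 5 places keeps it to 0.295 m.

5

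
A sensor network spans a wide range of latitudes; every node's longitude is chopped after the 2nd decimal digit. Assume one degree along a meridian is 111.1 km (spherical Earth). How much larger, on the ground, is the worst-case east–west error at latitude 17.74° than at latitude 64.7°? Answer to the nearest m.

583 m

Truncating at 2 decimal places can drop up to a full unit in the last place, so the longitude may be off by as much as 0.01°.
At 17.74°: 0.01° × 111100 × cos 17.74° = 0.01 × 111100 × 0.9524 ≈ 1058.2 m.
At 64.7°: 0.01° × 111100 × cos 64.7° = 0.01 × 111100 × 0.4274 ≈ 474.79 m.
Difference: 1058.2 − 474.79 = 583.38 m.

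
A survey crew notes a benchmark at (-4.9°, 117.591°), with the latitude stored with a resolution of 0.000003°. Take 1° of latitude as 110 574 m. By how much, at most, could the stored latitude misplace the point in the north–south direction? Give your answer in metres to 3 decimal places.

With a 0.000003° grid the true value lies within half a step, ±0.000003°/2 = ±1.5e-06°, of the stored one.
Along the meridian that is 1.5e-06° × 110574 m/° = 0.165861 m.

0.166 metres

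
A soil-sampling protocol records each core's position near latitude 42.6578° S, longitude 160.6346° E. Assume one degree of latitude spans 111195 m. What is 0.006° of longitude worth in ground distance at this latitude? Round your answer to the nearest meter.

491 meters

At 42.6578° a degree of longitude is 111195 × cos 42.6578° ≈ 81774.3 m, so 0.006° corresponds to 490.646 m.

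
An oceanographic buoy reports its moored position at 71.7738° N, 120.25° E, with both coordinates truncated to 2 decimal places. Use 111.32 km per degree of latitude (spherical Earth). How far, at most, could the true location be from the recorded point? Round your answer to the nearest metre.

1166 metres

Truncating at 2 decimal places can drop up to a full unit in the last place, so each coordinate may be off by as much as 0.01°.
North–south component: 0.01° × 111320 = 1113.2 m.
E–W at 71.7738°: 0.01° × 111320 × cos 71.7738° = 0.01 × 111320 × 0.3128 ≈ 348.175 m.
Combining orthogonally: (1113.2² + 348.175²)^½ ≈ 1166.38 m.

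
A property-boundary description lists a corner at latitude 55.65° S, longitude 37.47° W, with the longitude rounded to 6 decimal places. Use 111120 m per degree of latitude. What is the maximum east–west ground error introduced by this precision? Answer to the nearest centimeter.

3 centimeters

Rounding to 6 decimal places leaves the longitude within ±5e-07° of the true value.
Parallels shrink by cos φ, so at 55.65° a degree of longitude is 111120 × 0.5642 ≈ 62699.1 m.
East–west error: 5e-07° × 62699.1 m/° ≈ 0.0313495 m.
That is 0.0313495 m = 3.135 cm.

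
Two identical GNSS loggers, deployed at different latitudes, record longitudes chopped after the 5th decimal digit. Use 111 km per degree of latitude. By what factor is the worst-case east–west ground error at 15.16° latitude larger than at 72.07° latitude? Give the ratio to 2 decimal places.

3.14

Truncating at 5 decimal places can drop up to a full unit in the last place, so the longitude may be off by as much as 1e-05°.
Error at 15.16° = 1e-05° × 111000 × cos 15.16° ≈ 1.11 × 0.9652 = 1.0714 m.
At 72.07°: 1e-05° × 111000 × cos 72.07° = 1e-05 × 111000 × 0.3079 ≈ 0.34172 m.
The ratio reduces to cos 15.16° / cos 72.07° = 0.9652/0.3079 ≈ 3.1352.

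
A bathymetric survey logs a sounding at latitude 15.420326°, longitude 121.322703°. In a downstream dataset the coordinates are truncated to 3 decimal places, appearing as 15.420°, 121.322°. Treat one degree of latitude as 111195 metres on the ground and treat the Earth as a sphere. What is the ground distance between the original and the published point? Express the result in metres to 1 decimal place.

83.6 metres

Δlat = 15.420326 − 15.420 = +0.000326°; Δlon = 121.322703 − 121.322 = +0.000703°.
N–S: 0.000326° × 111195 m/° = 36.2496 m.
E–W at 15.42°: 0.000703° × 111195 × cos 15.42° = 0.000703 × 111195 × 0.9640 ≈ 75.3562 m.
Hypotenuse of the two orthogonal shifts: √(36.2496² + 75.3562²) = 83.6217 m.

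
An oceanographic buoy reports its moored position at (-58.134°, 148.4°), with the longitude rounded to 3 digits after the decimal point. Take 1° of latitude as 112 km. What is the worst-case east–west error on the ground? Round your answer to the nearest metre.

30 metres

Rounding to 3 decimal places leaves the longitude within ±0.0005° of the true value.
Parallels shrink by cos φ, so at 58.134° a degree of longitude is 112000 × 0.5279 ≈ 59128.7 m.
So at most 0.0005° × 59128.7 ≈ 29.5643 m east–west.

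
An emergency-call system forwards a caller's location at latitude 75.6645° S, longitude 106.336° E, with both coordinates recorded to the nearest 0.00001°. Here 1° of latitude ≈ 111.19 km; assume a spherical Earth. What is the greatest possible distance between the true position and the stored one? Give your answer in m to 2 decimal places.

0.57 m

Rounding to 5 decimal places leaves each coordinate within ±5e-06° of the true value.
North–south component: 5e-06° × 111190 = 0.55595 m.
East–west component at 75.6645°: 5e-06° × 111190 × cos 75.6645° ≈ 5e-06 × 27530.6 ≈ 0.137653 m.
Worst case both components are at the extreme and orthogonal: √(0.55595² + 0.137653²) ≈ 0.572738 m.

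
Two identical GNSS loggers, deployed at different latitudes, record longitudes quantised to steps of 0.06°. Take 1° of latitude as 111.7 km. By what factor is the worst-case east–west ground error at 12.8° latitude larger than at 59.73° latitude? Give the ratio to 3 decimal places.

1.935

With a 0.06° grid the true value lies within half a step, ±0.06°/2 = ±0.03°, of the stored one.
Error at 12.8° = 0.03° × 111700 × cos 12.8° ≈ 3351 × 0.9751 = 3267.7 m.
At 59.73°: 0.03° × 111700 × cos 59.73° = 0.03 × 111700 × 0.5041 ≈ 1689.2 m.
Ratio: 3267.7 / 1689.2 = cos 12.8° / cos 59.73° ≈ 1.9345.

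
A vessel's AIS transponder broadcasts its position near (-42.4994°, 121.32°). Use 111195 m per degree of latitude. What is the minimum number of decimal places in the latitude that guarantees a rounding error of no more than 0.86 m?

One degree of latitude covers 111195 m.
N decimal places → at most half a unit in the last place, 0.5 × 10⁻ᴺ° = 111195/2 × 10⁻ᴺ m.
Setting 55597.5 × 10⁻ᴺ ≤ 0.86 gives 10ᴺ ≥ 6.465e+04, i.e. N ≥ 4.81.
So 5 decimal places suffice (0.556 m); 4 would allow up to 5.56 m.

5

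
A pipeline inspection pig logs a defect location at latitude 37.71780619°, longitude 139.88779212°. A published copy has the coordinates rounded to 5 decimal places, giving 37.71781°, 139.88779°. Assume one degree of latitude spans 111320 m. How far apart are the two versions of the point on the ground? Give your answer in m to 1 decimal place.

Δlat = 37.71780619 − 37.71781 = -0.00000381°; Δlon = 139.88779212 − 139.88779 = +0.00000212°.
N–S: -0.00000381° × 111320 m/° = -0.424129 m.
East–west at this latitude: 0.00000212° × 111320 × cos 37.7178° ≈ 0.00000212 × 88057.8 = 0.186683 m.
Hypotenuse of the two orthogonal shifts: √(0.424129² + 0.186683²) = 0.463396 m.

0.5 m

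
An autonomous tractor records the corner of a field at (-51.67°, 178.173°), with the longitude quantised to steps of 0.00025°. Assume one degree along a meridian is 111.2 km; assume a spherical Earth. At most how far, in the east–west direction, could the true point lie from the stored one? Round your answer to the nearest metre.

9 metres

With a 0.00025° grid the true value lies within half a step, ±0.00025°/2 = ±0.000125°, of the stored one.
Parallels shrink by cos φ, so at 51.67° a degree of longitude is 111200 × 0.6202 ≈ 68965.1 m.
Maximum E–W displacement: 0.000125 × 68965.1 = 8.62064 m.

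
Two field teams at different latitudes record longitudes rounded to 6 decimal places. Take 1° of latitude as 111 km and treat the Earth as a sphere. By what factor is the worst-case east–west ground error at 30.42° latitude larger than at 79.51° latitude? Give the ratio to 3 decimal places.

Rounding to 6 decimal places leaves the longitude within ±5e-07° of the true value.
Error at 30.42° = 5e-07° × 111000 × cos 30.42° ≈ 0.0555 × 0.8623 = 0.04786 m.
At 79.51°: 5e-07° × 111000 × cos 79.51° = 5e-07 × 111000 × 0.1821 ≈ 0.010105 m.
Ratio: 0.04786 / 0.010105 = cos 30.42° / cos 79.51° ≈ 4.7365.

4.736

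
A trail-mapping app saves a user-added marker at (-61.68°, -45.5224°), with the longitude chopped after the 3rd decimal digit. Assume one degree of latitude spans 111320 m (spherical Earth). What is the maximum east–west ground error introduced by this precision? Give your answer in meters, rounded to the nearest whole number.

53 meters

Truncating at 3 decimal places can drop up to a full unit in the last place, so the longitude may be off by as much as 0.001°.
At latitude 61.68° a degree of longitude spans 111320 m × cos 61.68° = 111320 × 0.4744 ≈ 52809.7 m.
East–west error: 0.001° × 52809.7 m/° ≈ 52.8097 m.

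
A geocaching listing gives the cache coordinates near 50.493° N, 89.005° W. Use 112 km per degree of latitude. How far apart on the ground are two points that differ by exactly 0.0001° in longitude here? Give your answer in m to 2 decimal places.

At 50.493° a degree of longitude is 112000 × cos 50.493° ≈ 71251.3 m, so 0.0001° corresponds to 7.12513 m.

7.13 m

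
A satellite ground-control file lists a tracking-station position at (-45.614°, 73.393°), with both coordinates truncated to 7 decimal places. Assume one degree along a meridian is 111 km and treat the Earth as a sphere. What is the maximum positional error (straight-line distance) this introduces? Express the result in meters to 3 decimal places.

0.014 meters

Truncating at 7 decimal places can drop up to a full unit in the last place, so each coordinate may be off by as much as 1e-07°.
Latitude error → 1e-07 × 111000 = 0.0111 m along the meridian.
E–W at 45.614°: 1e-07° × 111000 × cos 45.614° = 1e-07 × 111000 × 0.6995 ≈ 0.00776433 m.
Worst case both components are at the extreme and orthogonal: √(0.0111² + 0.00776433²) ≈ 0.013546 m.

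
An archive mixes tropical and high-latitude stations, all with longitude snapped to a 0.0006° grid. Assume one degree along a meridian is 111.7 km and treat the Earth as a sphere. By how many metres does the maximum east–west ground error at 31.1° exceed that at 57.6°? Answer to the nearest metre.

11 metres

With a 0.0006° grid the true value lies within half a step, ±0.0006°/2 = ±0.0003°, of the stored one.
Error at 31.1° = 0.0003° × 111700 × cos 31.1° ≈ 33.51 × 0.8563 = 28.694 m.
At 57.6°: 0.0003° × 111700 × cos 57.6° = 0.0003 × 111700 × 0.5358 ≈ 17.956 m.
So the lower-latitude error exceeds the higher by 28.694 − 17.956 = 10.738 m.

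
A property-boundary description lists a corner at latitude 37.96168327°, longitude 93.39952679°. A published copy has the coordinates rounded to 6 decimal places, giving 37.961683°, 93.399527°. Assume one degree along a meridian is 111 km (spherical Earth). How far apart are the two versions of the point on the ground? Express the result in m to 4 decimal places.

0.0352 m

Δlat = 37.96168327 − 37.961683 = +0.00000027°; Δlon = 93.39952679 − 93.399527 = -0.00000021°.
N–S: 0.00000027° × 111000 m/° = 0.02997 m.
E–W at 37.9617°: -0.00000021° × 111000 × cos 37.9617° = -0.00000021 × 111000 × 0.7884 ≈ -0.0183781 m.
Distance: √(0.02997² + 0.0183781²) ≈ 0.0351562 m.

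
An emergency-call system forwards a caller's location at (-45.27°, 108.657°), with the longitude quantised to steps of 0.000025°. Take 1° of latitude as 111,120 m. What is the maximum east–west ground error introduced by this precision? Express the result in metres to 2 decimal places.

0.98 metres

With a 0.000025° grid the true value lies within half a step, ±0.000025°/2 = ±1.25e-05°, of the stored one.
At latitude 45.27° a degree of longitude spans 111120 m × cos 45.27° = 111120 × 0.7038 ≈ 78202.6 m.
So at most 1.25e-05° × 78202.6 ≈ 0.977532 m east–west.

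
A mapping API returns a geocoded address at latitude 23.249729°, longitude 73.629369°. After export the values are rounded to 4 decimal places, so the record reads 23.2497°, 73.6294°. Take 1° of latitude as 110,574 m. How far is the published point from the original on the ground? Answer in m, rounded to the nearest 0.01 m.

The latitude changed by +0.000029° and the longitude by -0.000031°.
N–S: 0.000029° × 110574 m/° = 3.20665 m.
E–W at 23.2497°: -0.000031° × 110574 × cos 23.2497° = -0.000031 × 110574 × 0.9188 ≈ -3.14943 m.
Distance: √(3.20665² + 3.14943²) ≈ 4.49461 m.

4.49 m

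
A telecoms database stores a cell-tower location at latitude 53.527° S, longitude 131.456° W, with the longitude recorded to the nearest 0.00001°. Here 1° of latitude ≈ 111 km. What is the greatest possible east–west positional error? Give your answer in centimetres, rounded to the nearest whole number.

33 centimetres

Rounding to 5 decimal places leaves the longitude within ±5e-06° of the true value.
Parallels shrink by cos φ, so at 53.527° a degree of longitude is 111000 × 0.5944 ≈ 65983.3 m.
So at most 5e-06° × 65983.3 ≈ 0.329916 m east–west.
That is 0.329916 m = 32.992 cm.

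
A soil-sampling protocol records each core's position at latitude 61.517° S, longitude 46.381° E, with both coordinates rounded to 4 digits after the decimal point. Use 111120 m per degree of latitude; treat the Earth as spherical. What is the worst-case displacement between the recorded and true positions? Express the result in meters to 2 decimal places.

Rounding to 4 decimal places leaves each coordinate within ±5e-05° of the true value.
North–south component: 5e-05° × 111120 = 5.556 m.
Longitude error → 5e-05 × 111120 × cos 61.517° = 5e-05 × 111120 × 0.4769 ≈ 2.64965 m.
Combining orthogonally: (5.556² + 2.64965²)^½ ≈ 6.15547 m.

6.16 meters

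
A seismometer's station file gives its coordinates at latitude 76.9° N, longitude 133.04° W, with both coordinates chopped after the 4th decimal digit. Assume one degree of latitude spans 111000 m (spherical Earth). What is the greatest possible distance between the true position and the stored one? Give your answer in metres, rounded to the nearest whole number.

Truncating at 4 decimal places can drop up to a full unit in the last place, so each coordinate may be off by as much as 0.0001°.
Latitude error → 0.0001 × 111000 = 11.1 m along the meridian.
E–W at 76.9°: 0.0001° × 111000 × cos 76.9° = 0.0001 × 111000 × 0.2267 ≈ 2.51583 m.
Combining orthogonally: (11.1² + 2.51583²)^½ ≈ 11.3815 m.

11 metres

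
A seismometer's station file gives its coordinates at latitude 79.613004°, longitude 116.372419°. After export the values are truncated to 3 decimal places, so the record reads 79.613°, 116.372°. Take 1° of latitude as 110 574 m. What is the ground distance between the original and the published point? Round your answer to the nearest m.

The latitude changed by +0.000004° and the longitude by +0.000419°.
North–south shift: 0.000004 × 110574 = 0.442296 m.
E–W at 79.613°: 0.000419° × 110574 × cos 79.613° = 0.000419 × 110574 × 0.1803 ≈ 8.3532 m.
Hypotenuse of the two orthogonal shifts: √(0.442296² + 8.3532²) = 8.36491 m.

8 m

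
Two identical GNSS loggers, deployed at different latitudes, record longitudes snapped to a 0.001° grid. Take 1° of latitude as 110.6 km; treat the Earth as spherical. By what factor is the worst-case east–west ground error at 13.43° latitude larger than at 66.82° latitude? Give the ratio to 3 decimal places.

With a 0.001° grid the true value lies within half a step, ±0.001°/2 = ±0.0005°, of the stored one.
Error at 13.43° = 0.0005° × 110600 × cos 13.43° ≈ 55.3 × 0.9727 = 53.788 m.
At 66.82°: 0.0005° × 110600 × cos 66.82° = 0.0005 × 110600 × 0.3936 ≈ 21.767 m.
Ratio: 53.788 / 21.767 = cos 13.43° / cos 66.82° ≈ 2.4710.

2.471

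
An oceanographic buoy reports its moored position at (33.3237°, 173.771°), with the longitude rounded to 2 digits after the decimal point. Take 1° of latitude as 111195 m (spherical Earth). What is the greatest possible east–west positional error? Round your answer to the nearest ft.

1524 ft

Rounding to 2 decimal places leaves the longitude within ±0.005° of the true value.
One degree of longitude at 33.3237° is 111195 × cos 33.3237° ≈ 111195 × 0.8356 = 92912.3 m.
East–west error: 0.005° × 92912.3 m/° ≈ 464.562 m.
In feet: 464.562 m ÷ 0.3048 ≈ 1524.2 ft.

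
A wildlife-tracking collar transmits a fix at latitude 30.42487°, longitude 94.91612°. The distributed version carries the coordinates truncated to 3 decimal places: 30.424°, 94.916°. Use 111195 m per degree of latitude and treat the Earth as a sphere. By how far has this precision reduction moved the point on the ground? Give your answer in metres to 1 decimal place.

97.4 metres

The latitude changed by +0.00087° and the longitude by +0.00012°.
North–south shift: 0.00087 × 111195 = 96.7396 m.
East–west at this latitude: 0.00012° × 111195 × cos 30.424° ≈ 0.00012 × 95883.6 = 11.506 m.
Combined displacement = (96.7396² + 11.506²)^½ ≈ 97.4215 m.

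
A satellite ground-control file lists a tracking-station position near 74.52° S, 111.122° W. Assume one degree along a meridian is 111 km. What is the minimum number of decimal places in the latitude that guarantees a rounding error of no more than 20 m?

4

One degree of latitude covers 111000 m.
N decimal places → at most half a unit in the last place, 0.5 × 10⁻ᴺ° = 111000/2 × 10⁻ᴺ m.
Need 0.5 × 111000 × 10⁻ᴺ ≤ 20 → 10⁻ᴺ ≤ 3.604e-04, so N ≥ 3.44.
At 3 places the error can reach 55.5 m, but 4 places keeps it to 5.55 m.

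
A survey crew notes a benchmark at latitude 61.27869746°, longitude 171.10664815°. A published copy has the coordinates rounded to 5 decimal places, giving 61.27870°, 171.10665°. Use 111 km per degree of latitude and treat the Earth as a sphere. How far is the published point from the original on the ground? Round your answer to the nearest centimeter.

The latitude changed by -0.00000254° and the longitude by -0.00000185°.
N–S: -0.00000254° × 111000 m/° = -0.28194 m.
East–west at this latitude: -0.00000185° × 111000 × cos 61.2787° ≈ -0.00000185 × 53341 = -0.0986808 m.
Distance: √(0.28194² + 0.0986808²) ≈ 0.298711 m.
That is 0.298711 m = 29.871 cm.

30 centimeters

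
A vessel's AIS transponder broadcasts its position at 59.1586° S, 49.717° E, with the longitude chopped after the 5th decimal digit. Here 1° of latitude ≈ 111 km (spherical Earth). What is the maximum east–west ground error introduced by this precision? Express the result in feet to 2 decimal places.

Truncating at 5 decimal places can drop up to a full unit in the last place, so the longitude may be off by as much as 1e-05°.
At latitude 59.1586° a degree of longitude spans 111000 m × cos 59.1586° = 111000 × 0.5127 ≈ 56905.6 m.
East–west error: 1e-05° × 56905.6 m/° ≈ 0.569056 m.
In feet: 0.569056 m ÷ 0.3048 ≈ 1.867 ft.

1.87 feet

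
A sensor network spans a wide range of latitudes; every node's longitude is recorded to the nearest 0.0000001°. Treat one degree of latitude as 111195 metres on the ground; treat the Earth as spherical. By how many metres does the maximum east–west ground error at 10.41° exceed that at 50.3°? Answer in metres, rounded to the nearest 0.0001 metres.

Rounding to 7 decimal places leaves the longitude within ±5e-08° of the true value.
At 10.41°: 5e-08° × 111195 × cos 10.41° = 5e-08 × 111195 × 0.9835 ≈ 0.0054682 m.
Error at 50.3° = 5e-08° × 111195 × cos 50.3° ≈ 0.0055597 × 0.6388 = 0.0035514 m.
Difference: 0.0054682 − 0.0035514 = 0.0019168 m.

0.0019 metres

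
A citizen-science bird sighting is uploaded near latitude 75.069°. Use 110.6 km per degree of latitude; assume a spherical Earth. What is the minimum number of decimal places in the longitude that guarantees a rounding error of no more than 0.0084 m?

7

At 75.069° one degree of longitude covers 110600 × cos 75.069° ≈ 110600 × 0.2577 ≈ 28496.7 m.
N decimal places → at most half a unit in the last place, 0.5 × 10⁻ᴺ° = 28496.7/2 × 10⁻ᴺ m.
Need 0.5 × 28496.7 × 10⁻ᴺ ≤ 0.0084 → 10⁻ᴺ ≤ 5.895e-07, so N ≥ 6.23.
So 7 decimal places suffice (0.00142 m); 6 would allow up to 0.0142 m.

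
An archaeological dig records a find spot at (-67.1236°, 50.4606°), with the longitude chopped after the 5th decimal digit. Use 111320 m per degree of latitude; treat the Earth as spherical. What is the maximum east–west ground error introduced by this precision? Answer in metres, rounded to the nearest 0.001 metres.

Truncating at 5 decimal places can drop up to a full unit in the last place, so the longitude may be off by as much as 1e-05°.
Parallels shrink by cos φ, so at 67.1236° a degree of longitude is 111320 × 0.3887 ≈ 43275 m.
East–west error: 1e-05° × 43275 m/° ≈ 0.43275 m.

0.433 metres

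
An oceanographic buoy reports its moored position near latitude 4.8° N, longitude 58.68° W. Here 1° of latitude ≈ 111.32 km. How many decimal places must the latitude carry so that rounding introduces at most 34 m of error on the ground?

4 decimal places

One degree of latitude covers 111320 m.
With N decimal places the half-ulp bound is 0.5·10⁻ᴺ°, or 0.5·10⁻ᴺ × 111320 m on the ground.
Setting 55660 × 10⁻ᴺ ≤ 34 gives 10ᴺ ≥ 1637, i.e. N ≥ 3.21.
N = 3 would give 55.7 m (too coarse); N = 4 gives 5.57 m ≤ 34 m.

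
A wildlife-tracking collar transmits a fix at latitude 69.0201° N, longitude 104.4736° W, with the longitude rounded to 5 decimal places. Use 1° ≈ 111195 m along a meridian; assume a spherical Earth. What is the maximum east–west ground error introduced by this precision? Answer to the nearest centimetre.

Rounding to 5 decimal places leaves the longitude within ±5e-06° of the true value.
One degree of longitude at 69.0201° is 111195 × cos 69.0201° ≈ 111195 × 0.3580 = 39812.3 m.
East–west error: 5e-06° × 39812.3 m/° ≈ 0.199062 m.
That is 0.199062 m = 19.906 cm.

20 centimetres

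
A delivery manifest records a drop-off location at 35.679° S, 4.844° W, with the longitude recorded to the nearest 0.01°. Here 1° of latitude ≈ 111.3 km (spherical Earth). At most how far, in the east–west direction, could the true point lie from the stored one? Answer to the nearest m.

452 m

Rounding to 2 decimal places leaves the longitude within ±0.005° of the true value.
One degree of longitude at 35.679° is 111300 × cos 35.679° ≈ 111300 × 0.8123 = 90408.7 m.
So at most 0.005° × 90408.7 ≈ 452.043 m east–west.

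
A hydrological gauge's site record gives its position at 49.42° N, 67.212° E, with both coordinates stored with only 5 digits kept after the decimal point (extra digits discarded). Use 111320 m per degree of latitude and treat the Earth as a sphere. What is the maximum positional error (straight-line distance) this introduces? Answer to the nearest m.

1 m

Truncating at 5 decimal places can drop up to a full unit in the last place, so each coordinate may be off by as much as 1e-05°.
Latitude error → 1e-05 × 111320 = 1.1132 m along the meridian.
E–W at 49.42°: 1e-05° × 111320 × cos 49.42° = 1e-05 × 111320 × 0.6505 ≈ 0.724147 m.
Combining orthogonally: (1.1132² + 0.724147²)^½ ≈ 1.32801 m.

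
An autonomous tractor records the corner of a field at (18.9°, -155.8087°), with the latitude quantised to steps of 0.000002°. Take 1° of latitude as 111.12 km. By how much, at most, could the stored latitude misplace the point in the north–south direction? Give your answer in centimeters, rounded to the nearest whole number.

11 centimeters

With a 0.000002° grid the true value lies within half a step, ±0.000002°/2 = ±1e-06°, of the stored one.
Along the meridian that is 1e-06° × 111120 m/° = 0.11112 m.
That is 0.11112 m = 11.112 cm.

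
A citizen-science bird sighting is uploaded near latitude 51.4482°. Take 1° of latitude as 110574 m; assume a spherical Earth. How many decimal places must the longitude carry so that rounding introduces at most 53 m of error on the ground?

3 decimal places

At 51.4482° one degree of longitude covers 110574 × cos 51.4482° ≈ 110574 × 0.6232 ≈ 68912.1 m.
Rounding to N decimal places gives at most 0.5 × 10⁻ᴺ degrees of error, i.e. 0.5 × 10⁻ᴺ × 68912.1 m.
Setting 34456.1 × 10⁻ᴺ ≤ 53 gives 10ᴺ ≥ 650.1, i.e. N ≥ 2.81.
N = 2 would give 345 m (too coarse); N = 3 gives 34.5 m ≤ 53 m.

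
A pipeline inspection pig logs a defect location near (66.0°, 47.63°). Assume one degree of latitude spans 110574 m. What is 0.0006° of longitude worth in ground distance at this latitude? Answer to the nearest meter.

27 meters

One degree of longitude here spans 110574 × cos 66° = 110574 × 0.4067 ≈ 44974.5 m; 0.0006° of that is 26.9847 m.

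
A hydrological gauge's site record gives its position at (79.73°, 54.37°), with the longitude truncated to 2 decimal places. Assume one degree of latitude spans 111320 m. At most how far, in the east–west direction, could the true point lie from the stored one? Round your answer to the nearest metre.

Truncating at 2 decimal places can drop up to a full unit in the last place, so the longitude may be off by as much as 0.01°.
One degree of longitude at 79.73° is 111320 × cos 79.73° ≈ 111320 × 0.1783 = 19846.9 m.
East–west error: 0.01° × 19846.9 m/° ≈ 198.469 m.

198 metres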